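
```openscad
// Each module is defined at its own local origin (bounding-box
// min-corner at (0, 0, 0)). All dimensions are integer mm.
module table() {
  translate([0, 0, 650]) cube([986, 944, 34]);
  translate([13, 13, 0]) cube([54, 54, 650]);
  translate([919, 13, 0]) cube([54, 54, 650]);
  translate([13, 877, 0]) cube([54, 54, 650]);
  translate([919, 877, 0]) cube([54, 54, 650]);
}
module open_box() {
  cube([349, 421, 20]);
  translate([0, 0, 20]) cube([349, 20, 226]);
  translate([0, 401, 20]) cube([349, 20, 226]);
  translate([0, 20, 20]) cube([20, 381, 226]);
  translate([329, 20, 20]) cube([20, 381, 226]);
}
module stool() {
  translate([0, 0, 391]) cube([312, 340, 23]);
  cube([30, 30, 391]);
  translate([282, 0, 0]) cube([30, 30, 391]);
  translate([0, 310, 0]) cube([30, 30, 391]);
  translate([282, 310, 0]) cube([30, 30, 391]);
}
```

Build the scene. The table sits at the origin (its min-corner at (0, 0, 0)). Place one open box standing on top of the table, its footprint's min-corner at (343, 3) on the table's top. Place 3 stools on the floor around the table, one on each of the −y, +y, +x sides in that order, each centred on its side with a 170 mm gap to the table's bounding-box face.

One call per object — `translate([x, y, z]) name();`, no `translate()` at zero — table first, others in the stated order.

table();
translate([343, 3, 684]) open_box();
translate([337, -510, 0]) stool();
translate([337, 1114, 0]) stool();
translate([1156, 302, 0]) stool();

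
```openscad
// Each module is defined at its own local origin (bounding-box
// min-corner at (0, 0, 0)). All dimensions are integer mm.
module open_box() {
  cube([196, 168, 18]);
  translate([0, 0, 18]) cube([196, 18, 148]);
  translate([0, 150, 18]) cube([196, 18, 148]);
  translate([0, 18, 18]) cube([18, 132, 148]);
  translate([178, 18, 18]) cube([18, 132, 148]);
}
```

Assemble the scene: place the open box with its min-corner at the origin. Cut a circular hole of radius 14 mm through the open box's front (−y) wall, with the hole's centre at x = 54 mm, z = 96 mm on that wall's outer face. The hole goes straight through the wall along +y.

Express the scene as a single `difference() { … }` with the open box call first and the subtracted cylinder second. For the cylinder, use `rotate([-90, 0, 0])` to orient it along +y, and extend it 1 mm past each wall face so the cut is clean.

difference() {
  open_box();
  translate([54, -1, 96]) rotate([-90, 0, 0]) cylinder(h = 20, r = 14);
}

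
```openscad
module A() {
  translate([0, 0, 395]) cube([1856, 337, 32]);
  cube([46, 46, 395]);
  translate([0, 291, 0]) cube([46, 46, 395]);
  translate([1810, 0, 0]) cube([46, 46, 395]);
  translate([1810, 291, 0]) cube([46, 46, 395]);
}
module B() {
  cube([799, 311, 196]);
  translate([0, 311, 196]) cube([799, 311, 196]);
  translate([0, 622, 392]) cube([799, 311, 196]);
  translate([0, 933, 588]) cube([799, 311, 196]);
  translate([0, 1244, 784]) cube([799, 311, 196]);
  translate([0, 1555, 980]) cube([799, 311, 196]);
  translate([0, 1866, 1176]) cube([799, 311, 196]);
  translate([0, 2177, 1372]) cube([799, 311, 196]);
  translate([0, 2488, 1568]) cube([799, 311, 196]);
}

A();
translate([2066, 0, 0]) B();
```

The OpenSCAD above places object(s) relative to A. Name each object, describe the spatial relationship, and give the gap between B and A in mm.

The staircase's nearest face is 210 mm from the bench's +x face.

A is a bench. B is a staircase. The staircase is on the floor beside the bench on its +x side. The gap between the staircase and the bench is 210 mm.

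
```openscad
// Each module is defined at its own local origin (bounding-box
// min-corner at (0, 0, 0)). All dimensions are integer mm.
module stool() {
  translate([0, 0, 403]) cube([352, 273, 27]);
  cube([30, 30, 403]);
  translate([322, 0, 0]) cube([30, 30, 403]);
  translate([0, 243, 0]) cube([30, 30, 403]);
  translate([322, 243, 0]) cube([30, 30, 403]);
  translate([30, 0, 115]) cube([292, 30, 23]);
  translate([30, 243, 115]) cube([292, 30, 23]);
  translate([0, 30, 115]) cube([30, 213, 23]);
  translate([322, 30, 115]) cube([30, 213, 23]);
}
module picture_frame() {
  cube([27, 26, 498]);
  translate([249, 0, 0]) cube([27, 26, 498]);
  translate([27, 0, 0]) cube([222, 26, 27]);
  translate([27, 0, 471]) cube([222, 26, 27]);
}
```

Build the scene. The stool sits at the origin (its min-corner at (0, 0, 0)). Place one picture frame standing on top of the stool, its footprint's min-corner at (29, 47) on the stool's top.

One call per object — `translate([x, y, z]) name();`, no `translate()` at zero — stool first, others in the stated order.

stool();
translate([29, 47, 430]) picture_frame();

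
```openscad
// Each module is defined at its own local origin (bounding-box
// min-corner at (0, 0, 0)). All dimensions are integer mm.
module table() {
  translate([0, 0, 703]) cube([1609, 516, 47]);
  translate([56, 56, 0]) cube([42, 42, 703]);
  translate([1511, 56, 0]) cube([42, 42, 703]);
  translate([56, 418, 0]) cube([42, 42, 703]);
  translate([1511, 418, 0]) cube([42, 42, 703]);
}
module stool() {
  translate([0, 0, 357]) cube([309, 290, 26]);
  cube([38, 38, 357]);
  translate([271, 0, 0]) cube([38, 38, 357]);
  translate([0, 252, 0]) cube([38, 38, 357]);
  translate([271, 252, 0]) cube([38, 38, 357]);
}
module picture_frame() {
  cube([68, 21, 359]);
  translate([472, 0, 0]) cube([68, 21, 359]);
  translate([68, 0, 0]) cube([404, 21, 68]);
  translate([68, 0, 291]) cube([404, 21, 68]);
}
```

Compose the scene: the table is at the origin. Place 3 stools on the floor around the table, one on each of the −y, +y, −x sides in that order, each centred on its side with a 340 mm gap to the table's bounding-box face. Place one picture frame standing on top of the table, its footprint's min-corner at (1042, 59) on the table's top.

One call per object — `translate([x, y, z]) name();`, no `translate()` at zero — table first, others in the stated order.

table();
translate([650, -630, 0]) stool();
translate([650, 856, 0]) stool();
translate([-649, 113, 0]) stool();
translate([1042, 59, 750]) picture_frame();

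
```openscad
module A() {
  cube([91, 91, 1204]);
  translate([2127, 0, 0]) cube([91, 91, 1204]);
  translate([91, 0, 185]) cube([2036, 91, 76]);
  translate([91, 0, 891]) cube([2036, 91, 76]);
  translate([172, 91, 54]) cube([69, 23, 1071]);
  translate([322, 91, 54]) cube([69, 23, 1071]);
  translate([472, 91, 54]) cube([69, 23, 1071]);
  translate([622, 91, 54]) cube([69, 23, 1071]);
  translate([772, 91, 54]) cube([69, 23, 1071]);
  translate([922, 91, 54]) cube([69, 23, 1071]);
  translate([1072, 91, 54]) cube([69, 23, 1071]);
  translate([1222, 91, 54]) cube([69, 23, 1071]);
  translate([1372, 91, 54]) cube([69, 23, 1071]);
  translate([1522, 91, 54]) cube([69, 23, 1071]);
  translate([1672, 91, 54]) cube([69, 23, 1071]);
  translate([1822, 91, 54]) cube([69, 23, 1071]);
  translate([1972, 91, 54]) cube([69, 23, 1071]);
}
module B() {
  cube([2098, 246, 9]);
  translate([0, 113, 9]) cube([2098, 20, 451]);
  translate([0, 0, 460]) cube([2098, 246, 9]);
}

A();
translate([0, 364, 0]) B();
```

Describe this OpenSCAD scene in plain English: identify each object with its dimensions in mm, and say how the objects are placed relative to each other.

A is a fence section. Two 91×91 mm posts, 1204 mm tall, stand on the floor with a clear span of 2036 mm between their inner faces. Two horizontal rails of 91×76 mm section span the gap between the posts with their undersides at z = 185 mm and z = 891 mm, flush with the posts' −y face. 13 pickets, each 69 mm wide, 23 mm thick and 1071 mm tall, are fixed to the +y face of the rails with their bottoms at z = 54 mm, evenly spaced across the span with equal gaps (rounded down to the nearest mm) at the −x end and between each pair — any rounding remainder accumulates at the +x end.

B is an I-beam lying along x, 2098 mm long. Overall section height 469 mm. Two flanges 246 mm wide (y) and 9 mm thick, one on the floor and one at the top; a web 20 mm thick runs between them, centred on the flange width.

The I-beam is on the floor beside the fence section on its +y side.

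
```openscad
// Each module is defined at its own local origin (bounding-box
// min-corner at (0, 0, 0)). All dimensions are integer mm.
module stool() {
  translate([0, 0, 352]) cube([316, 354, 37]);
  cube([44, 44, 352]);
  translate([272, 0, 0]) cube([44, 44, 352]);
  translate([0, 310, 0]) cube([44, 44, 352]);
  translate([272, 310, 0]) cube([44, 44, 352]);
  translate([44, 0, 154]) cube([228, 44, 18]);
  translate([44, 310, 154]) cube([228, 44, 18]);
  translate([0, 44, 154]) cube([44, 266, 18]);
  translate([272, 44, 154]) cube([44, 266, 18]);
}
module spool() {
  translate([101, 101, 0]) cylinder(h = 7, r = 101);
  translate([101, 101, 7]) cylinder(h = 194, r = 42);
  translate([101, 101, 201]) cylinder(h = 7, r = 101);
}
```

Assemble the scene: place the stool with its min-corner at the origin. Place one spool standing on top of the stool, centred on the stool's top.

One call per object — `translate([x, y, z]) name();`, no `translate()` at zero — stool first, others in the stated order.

stool();
translate([57, 76, 389]) spool();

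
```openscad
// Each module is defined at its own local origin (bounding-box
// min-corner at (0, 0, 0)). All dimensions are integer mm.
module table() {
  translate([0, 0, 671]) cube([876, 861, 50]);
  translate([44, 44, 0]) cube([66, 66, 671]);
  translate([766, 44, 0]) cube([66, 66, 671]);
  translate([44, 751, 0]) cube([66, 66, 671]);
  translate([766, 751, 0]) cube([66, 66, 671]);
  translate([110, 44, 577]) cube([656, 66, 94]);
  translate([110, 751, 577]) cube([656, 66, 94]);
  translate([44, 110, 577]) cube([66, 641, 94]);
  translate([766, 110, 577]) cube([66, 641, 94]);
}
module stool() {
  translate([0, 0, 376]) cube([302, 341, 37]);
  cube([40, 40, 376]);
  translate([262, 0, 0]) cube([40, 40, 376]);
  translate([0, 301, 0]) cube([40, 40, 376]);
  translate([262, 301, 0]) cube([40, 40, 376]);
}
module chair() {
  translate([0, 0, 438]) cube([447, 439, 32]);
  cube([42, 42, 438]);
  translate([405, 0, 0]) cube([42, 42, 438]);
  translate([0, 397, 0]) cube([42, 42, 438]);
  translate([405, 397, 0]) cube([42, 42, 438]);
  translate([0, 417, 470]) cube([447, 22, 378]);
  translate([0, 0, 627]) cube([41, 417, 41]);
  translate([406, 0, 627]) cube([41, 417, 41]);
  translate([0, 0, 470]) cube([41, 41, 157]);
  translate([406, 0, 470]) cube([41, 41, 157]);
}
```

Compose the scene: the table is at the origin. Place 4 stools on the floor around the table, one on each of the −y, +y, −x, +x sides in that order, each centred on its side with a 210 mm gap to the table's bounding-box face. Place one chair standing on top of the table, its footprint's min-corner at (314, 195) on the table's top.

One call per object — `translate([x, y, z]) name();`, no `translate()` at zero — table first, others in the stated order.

table();
translate([287, -551, 0]) stool();
translate([287, 1071, 0]) stool();
translate([-512, 260, 0]) stool();
translate([1086, 260, 0]) stool();
translate([314, 195, 721]) chair();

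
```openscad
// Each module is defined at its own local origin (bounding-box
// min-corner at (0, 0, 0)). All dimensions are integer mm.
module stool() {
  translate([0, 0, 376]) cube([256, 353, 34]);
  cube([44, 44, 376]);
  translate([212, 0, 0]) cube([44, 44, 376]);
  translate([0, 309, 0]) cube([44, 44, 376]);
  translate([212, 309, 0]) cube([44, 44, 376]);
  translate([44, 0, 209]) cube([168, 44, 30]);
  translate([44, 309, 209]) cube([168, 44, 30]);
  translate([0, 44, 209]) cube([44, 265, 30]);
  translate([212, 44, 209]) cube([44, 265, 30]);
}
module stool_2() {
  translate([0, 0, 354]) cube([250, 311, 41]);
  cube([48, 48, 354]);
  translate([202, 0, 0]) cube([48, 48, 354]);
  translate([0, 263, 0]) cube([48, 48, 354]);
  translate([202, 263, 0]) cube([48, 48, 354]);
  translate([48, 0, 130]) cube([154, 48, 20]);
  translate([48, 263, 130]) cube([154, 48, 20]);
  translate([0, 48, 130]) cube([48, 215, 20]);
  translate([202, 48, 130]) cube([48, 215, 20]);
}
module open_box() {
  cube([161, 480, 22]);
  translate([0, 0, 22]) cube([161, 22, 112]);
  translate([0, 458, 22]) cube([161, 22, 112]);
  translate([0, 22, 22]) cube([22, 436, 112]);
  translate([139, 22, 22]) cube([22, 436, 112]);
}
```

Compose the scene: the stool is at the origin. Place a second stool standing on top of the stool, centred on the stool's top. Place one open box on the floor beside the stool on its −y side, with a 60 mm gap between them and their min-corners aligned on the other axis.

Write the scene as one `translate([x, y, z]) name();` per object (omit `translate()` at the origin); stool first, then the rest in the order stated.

stool();
translate([3, 21, 410]) stool_2();
translate([0, -540, 0]) open_box();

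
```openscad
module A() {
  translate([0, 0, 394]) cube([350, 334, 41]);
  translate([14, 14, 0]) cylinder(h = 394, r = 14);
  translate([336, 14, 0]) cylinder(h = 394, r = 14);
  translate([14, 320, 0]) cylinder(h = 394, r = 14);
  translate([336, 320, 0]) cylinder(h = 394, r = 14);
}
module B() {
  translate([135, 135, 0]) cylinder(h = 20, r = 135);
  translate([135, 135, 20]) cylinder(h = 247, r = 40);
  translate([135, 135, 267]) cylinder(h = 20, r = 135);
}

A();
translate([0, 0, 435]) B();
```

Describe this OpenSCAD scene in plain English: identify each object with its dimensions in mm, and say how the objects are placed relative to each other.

A is a four-legged stool. The seat is 350×334 mm, 41 mm thick, top at z = 435 mm. It stands on four round legs, each 28 mm in diameter, from z = 0 to the seat underside, each leg's axis is inset half a diameter from the nearest pair of seat edges (so the leg's bounding box is flush with the corner).

B is a spool: two coaxial disc flanges of radius 135 mm and thickness 20 mm, joined by a core cylinder of radius 40 mm and height 247 mm. The lower flange rests on z = 0 and the three cylinders share a vertical axis.

The spool is on top of the stool.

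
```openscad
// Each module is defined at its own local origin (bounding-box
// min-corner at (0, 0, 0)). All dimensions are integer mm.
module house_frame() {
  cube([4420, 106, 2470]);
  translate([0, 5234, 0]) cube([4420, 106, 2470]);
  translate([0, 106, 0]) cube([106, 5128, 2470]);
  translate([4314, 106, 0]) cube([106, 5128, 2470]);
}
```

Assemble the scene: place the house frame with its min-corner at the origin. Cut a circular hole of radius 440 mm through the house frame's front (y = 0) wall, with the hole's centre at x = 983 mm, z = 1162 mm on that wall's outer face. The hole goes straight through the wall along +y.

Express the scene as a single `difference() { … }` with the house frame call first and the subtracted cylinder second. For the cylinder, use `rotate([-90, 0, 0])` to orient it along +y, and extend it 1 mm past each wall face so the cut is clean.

difference() {
  house_frame();
  translate([983, -1, 1162]) rotate([-90, 0, 0]) cylinder(h = 108, r = 440);
}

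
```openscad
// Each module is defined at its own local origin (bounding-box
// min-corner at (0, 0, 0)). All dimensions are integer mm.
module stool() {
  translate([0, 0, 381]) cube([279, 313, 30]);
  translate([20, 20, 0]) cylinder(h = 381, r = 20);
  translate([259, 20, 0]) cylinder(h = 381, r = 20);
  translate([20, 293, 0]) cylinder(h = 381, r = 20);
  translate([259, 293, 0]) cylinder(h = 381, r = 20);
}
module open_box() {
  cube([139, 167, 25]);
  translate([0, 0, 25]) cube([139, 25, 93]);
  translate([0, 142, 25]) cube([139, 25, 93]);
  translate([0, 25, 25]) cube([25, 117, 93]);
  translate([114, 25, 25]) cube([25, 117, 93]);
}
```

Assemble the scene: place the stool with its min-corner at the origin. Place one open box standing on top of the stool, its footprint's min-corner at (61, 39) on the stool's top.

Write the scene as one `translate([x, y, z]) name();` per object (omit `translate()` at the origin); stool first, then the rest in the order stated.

stool();
translate([61, 39, 411]) open_box();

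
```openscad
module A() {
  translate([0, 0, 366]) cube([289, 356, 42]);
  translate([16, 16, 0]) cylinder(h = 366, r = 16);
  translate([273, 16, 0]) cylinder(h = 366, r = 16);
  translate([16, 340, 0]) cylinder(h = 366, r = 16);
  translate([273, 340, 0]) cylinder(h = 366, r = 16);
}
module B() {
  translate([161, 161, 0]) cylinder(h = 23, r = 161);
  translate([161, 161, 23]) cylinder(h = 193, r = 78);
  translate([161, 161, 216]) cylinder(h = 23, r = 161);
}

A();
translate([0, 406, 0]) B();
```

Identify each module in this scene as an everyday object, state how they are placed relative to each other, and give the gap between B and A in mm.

The spool's nearest face is 50 mm from the stool's +y face.

A is a stool. B is a spool. The spool is on the floor beside the stool on its +y side. The gap between the spool and the stool is 50 mm.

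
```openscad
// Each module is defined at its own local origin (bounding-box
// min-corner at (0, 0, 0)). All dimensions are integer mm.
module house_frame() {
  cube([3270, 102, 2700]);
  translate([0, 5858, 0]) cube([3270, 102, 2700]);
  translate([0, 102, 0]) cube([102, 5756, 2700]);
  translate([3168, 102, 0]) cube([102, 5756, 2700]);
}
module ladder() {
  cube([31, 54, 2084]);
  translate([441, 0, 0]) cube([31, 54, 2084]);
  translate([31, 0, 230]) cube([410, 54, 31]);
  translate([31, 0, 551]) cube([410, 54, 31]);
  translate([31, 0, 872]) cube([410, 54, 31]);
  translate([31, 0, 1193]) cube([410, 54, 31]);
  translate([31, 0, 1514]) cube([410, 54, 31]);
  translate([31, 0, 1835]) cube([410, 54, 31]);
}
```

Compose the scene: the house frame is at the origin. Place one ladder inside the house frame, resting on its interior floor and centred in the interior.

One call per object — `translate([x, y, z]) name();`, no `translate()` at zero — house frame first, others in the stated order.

house_frame();
translate([1399, 2953, 0]) ladder();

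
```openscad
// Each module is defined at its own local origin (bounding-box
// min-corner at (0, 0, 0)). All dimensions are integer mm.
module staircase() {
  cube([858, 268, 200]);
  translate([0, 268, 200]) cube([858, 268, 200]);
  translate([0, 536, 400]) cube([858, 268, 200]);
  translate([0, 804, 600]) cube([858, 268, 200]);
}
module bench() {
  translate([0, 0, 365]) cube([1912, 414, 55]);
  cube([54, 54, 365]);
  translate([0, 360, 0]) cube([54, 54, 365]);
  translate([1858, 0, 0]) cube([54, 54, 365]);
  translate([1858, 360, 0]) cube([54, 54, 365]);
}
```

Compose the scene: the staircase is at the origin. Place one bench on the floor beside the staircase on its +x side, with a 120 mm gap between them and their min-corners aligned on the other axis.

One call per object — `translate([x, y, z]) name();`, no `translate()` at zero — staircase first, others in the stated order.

staircase();
translate([978, 0, 0]) bench();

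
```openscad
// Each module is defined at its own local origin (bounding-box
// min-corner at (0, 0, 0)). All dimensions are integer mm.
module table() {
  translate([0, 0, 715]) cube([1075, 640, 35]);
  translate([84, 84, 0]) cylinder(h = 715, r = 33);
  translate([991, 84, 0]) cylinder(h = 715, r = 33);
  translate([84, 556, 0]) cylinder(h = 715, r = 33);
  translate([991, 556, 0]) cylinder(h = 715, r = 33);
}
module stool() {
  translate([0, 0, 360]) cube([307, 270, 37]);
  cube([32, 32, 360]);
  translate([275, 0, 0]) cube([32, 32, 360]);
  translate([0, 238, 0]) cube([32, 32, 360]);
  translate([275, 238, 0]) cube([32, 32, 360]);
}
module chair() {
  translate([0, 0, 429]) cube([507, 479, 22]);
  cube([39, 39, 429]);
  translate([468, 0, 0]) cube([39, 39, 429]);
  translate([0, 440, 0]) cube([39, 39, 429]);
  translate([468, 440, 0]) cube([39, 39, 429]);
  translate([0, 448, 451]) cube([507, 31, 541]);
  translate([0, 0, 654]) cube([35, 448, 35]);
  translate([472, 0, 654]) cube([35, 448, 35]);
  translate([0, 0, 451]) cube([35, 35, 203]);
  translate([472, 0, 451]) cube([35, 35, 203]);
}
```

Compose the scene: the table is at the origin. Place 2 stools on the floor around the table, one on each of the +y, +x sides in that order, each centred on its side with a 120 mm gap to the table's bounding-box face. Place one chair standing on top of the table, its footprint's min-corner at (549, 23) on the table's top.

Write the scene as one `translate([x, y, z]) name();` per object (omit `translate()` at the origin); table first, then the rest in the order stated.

table();
translate([384, 760, 0]) stool();
translate([1195, 185, 0]) stool();
translate([549, 23, 750]) chair();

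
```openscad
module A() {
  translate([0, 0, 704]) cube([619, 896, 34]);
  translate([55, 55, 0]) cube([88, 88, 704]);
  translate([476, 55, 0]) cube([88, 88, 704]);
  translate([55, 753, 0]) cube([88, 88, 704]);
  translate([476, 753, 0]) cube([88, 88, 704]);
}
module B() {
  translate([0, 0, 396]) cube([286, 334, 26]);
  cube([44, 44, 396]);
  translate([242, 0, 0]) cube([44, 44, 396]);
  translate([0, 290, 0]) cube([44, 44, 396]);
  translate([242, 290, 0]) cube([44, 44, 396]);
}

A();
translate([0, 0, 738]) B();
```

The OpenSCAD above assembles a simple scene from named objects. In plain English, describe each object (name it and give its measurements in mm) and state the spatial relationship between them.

A is a table: top 619 mm (x) × 896 mm (y), 34 mm thick, upper face at z = 738 mm, on four 88×88 mm square legs, each inset 55 mm from the nearest pair of top edges, running from z = 0 to the bottom of the top.

B is a simple wooden stool: a rectangular seat 286 mm (x) by 334 mm (y), 26 mm thick, top face at z = 422 mm, on four square legs, each 44×44 mm in cross-section. The legs rest on z = 0, each flush with a corner of the seat.

The stool is on top of the table.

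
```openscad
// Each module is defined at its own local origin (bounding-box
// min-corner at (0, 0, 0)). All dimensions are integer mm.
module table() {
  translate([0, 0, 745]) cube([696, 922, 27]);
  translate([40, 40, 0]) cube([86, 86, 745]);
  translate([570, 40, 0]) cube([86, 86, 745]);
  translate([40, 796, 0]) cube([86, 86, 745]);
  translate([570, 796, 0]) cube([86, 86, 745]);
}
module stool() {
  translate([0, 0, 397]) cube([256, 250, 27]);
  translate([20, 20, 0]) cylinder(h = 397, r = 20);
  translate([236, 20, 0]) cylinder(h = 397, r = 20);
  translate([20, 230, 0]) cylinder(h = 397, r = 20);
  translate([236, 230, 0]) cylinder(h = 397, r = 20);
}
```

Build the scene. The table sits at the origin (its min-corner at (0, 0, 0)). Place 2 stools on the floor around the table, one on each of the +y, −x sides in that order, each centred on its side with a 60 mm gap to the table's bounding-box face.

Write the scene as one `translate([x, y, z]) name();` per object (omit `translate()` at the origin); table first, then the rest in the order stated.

table();
translate([220, 982, 0]) stool();
translate([-316, 336, 0]) stool();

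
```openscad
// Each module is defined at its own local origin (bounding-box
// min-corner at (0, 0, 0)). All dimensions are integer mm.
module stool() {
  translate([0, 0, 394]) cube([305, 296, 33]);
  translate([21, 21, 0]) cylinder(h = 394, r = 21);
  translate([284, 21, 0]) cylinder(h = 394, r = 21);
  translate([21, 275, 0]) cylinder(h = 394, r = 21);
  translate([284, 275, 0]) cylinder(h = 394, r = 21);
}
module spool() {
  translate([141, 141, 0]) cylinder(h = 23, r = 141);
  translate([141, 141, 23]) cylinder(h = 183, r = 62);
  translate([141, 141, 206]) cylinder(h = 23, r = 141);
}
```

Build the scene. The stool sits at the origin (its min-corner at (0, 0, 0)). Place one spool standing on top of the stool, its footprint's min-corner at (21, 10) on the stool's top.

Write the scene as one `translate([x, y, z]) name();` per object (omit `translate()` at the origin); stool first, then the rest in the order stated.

stool();
translate([21, 10, 427]) spool();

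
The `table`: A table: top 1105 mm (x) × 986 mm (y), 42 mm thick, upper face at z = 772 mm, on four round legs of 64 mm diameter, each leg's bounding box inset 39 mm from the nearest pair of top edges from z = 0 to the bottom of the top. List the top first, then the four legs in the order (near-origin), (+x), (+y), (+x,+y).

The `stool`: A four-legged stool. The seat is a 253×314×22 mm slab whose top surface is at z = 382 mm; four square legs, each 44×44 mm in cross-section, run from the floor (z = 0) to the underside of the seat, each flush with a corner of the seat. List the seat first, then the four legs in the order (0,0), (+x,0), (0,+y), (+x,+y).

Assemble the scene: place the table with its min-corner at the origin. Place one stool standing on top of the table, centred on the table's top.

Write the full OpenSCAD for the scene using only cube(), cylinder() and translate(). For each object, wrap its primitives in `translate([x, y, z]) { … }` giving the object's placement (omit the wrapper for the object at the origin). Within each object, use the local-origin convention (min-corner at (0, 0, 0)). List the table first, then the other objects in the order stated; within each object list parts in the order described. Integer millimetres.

translate([0, 0, 730]) cube([1105, 986, 42]);
translate([71, 71, 0]) cylinder(h = 730, r = 32);
translate([1034, 71, 0]) cylinder(h = 730, r = 32);
translate([71, 915, 0]) cylinder(h = 730, r = 32);
translate([1034, 915, 0]) cylinder(h = 730, r = 32);
translate([426, 336, 772]) {
  translate([0, 0, 360]) cube([253, 314, 22]);
  cube([44, 44, 360]);
  translate([209, 0, 0]) cube([44, 44, 360]);
  translate([0, 270, 0]) cube([44, 44, 360]);
  translate([209, 270, 0]) cube([44, 44, 360]);
}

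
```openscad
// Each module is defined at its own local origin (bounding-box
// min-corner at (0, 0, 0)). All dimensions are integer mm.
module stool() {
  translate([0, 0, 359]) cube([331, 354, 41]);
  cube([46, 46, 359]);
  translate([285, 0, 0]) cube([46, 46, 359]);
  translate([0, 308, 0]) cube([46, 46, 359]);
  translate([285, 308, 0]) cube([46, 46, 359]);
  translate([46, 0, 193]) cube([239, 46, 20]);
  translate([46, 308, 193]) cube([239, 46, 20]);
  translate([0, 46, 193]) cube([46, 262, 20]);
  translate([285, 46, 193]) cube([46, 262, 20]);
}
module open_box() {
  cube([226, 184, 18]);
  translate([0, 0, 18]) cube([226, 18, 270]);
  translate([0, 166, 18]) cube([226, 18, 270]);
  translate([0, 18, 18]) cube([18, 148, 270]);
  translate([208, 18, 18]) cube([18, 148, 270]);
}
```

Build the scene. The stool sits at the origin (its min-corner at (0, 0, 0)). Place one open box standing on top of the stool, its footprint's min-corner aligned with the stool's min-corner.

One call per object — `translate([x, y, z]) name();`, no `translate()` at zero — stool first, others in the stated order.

stool();
translate([0, 0, 400]) open_box();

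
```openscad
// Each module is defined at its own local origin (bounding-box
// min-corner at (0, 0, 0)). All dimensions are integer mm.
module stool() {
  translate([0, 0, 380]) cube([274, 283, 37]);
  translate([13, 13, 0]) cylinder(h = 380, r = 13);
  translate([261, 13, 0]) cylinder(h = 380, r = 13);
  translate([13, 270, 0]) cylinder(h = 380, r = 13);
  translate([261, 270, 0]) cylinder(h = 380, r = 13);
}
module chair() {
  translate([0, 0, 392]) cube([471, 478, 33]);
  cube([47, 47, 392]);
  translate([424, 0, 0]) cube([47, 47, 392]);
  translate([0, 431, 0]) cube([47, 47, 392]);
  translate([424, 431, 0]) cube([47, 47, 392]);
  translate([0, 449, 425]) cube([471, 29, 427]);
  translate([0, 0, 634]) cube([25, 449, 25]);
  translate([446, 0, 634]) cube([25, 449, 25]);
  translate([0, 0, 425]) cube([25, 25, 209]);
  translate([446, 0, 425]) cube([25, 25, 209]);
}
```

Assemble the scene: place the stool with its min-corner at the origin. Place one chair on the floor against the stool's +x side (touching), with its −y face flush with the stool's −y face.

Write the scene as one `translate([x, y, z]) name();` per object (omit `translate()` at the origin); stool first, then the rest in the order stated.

stool();
translate([274, 0, 0]) chair();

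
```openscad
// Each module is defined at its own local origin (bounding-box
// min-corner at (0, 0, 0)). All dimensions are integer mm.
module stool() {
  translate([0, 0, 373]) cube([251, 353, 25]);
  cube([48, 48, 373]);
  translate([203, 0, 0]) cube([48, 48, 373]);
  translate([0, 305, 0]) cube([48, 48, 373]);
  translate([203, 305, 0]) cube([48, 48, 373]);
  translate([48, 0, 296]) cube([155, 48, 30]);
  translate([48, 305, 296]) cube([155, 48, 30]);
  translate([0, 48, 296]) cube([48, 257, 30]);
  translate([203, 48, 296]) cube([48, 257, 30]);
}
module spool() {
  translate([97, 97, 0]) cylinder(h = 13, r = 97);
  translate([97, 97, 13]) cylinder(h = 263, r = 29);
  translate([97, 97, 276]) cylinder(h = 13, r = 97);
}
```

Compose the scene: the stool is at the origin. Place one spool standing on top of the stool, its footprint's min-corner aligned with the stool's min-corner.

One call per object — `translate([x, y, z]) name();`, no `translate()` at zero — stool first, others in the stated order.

stool();
translate([0, 0, 398]) spool();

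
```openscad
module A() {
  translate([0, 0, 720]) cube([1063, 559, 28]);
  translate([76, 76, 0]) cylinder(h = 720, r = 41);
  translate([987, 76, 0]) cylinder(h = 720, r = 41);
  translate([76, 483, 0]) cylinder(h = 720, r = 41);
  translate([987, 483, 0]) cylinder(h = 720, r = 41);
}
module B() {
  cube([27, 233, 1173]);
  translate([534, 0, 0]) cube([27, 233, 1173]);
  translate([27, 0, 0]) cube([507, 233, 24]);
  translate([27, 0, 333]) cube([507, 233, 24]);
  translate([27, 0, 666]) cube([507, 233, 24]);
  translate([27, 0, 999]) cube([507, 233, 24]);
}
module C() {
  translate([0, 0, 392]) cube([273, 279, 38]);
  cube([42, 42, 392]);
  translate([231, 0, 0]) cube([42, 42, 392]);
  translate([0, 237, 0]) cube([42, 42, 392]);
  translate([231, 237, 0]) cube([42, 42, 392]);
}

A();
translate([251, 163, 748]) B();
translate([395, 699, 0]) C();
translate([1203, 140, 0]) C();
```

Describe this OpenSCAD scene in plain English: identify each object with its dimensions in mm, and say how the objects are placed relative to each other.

A is a table with a 1063×559 mm rectangular top, 28 mm thick, top surface at z = 748 mm, supported by four round legs of 82 mm diameter, each leg's bounding box inset 35 mm from the nearest pair of top edges, running from the floor.

B is an open bookshelf. Two side panels, each 27 mm thick, 233 mm deep and 1173 mm tall, stand 561 mm apart (outside-to-outside). Between them sit 4 shelves, each 24 mm thick and 233 mm deep, spanning the full gap between the sides. The bottom shelf rests on the floor (its underside at z = 0) and the clear gap between one shelf's top and the next shelf's underside is 309 mm.

C is a simple wooden stool: a rectangular seat 273 mm (x) by 279 mm (y), 38 mm thick, top face at z = 430 mm, on four square legs, each 42×42 mm in cross-section. The legs rest on z = 0, each flush with a corner of the seat.

The bookshelf is on top of the table, centred. Two stools sit around the table at the +y, +x sides.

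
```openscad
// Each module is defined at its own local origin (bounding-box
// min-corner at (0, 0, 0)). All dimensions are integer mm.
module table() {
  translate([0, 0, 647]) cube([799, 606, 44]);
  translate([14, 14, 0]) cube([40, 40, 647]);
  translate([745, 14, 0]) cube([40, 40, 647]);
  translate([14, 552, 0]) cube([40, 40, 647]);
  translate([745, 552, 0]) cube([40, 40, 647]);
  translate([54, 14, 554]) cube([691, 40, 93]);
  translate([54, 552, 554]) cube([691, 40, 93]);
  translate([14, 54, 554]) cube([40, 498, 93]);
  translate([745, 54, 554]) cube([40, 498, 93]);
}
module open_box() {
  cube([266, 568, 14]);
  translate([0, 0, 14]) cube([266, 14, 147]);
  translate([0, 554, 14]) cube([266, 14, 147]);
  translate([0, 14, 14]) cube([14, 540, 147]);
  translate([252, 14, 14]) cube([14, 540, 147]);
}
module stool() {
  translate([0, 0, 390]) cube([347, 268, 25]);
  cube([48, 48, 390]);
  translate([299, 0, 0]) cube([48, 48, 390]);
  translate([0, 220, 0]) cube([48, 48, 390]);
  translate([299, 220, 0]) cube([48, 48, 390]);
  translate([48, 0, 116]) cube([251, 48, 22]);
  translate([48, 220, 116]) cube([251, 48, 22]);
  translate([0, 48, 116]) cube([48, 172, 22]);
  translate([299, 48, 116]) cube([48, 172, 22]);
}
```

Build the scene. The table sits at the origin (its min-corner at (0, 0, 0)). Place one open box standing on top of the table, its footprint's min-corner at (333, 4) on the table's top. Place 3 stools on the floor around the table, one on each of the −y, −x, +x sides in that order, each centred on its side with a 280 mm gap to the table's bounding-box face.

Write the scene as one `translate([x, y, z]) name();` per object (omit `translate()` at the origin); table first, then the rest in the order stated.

table();
translate([333, 4, 691]) open_box();
translate([226, -548, 0]) stool();
translate([-627, 169, 0]) stool();
translate([1079, 169, 0]) stool();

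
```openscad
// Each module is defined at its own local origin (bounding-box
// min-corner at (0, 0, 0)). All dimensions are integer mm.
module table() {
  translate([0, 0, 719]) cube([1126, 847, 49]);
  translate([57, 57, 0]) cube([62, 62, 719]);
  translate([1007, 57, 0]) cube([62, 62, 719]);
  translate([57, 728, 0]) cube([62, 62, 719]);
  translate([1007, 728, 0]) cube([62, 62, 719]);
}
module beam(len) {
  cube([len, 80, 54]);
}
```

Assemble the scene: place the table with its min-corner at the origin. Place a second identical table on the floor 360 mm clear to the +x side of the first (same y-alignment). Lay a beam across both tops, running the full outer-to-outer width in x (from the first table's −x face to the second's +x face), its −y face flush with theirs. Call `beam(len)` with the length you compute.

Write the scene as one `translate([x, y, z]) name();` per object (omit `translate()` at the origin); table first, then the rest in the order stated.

table();
translate([1486, 0, 0]) table();
translate([0, 0, 768]) beam(2612);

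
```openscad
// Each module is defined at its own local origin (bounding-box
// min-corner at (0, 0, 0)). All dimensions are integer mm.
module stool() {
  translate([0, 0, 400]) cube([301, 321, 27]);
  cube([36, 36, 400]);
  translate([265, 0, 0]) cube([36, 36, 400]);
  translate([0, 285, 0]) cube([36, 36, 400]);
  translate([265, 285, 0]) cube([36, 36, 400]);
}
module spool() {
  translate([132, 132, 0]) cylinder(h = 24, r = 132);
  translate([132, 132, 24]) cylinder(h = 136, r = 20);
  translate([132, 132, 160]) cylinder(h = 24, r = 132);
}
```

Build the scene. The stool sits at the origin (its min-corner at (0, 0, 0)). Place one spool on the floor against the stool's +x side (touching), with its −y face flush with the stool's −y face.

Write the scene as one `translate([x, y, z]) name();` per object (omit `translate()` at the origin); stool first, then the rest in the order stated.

stool();
translate([301, 0, 0]) spool();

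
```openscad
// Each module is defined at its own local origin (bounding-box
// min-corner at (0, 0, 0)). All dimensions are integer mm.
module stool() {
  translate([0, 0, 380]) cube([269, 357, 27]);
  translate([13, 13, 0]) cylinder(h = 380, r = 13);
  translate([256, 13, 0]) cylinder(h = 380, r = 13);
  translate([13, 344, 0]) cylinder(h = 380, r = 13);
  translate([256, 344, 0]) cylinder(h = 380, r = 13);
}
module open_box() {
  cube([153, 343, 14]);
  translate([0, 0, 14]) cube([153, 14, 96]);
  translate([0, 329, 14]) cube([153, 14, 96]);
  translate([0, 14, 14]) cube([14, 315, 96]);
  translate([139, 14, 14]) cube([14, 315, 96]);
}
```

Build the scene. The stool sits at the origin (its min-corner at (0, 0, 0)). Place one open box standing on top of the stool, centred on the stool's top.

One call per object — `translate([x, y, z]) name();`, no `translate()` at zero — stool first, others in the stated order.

stool();
translate([58, 7, 407]) open_box();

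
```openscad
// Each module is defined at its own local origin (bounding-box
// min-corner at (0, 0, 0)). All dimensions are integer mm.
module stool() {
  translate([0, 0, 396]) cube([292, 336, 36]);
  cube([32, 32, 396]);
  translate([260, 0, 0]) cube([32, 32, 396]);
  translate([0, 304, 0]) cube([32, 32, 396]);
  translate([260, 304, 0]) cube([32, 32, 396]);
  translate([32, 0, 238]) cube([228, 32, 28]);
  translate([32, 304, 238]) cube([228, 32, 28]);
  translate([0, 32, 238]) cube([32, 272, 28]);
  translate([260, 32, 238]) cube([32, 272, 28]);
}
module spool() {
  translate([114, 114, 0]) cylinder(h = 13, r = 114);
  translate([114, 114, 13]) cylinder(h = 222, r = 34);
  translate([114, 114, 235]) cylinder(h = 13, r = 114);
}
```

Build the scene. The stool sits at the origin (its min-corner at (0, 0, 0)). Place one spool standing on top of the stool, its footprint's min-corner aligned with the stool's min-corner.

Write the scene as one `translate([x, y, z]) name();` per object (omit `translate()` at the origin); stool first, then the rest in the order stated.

stool();
translate([0, 0, 432]) spool();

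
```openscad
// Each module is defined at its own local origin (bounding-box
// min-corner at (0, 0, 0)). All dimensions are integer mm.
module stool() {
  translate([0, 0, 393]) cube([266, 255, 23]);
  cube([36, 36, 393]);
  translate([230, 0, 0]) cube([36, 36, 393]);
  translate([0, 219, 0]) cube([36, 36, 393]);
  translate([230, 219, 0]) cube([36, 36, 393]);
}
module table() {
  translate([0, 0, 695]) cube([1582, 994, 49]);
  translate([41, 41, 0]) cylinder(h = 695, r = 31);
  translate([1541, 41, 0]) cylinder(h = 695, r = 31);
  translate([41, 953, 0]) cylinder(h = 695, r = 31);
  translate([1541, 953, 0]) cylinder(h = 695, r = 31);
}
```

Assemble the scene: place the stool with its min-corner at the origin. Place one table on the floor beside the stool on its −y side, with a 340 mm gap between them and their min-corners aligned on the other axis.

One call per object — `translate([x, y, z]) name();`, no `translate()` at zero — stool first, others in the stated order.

stool();
translate([0, -1334, 0]) table();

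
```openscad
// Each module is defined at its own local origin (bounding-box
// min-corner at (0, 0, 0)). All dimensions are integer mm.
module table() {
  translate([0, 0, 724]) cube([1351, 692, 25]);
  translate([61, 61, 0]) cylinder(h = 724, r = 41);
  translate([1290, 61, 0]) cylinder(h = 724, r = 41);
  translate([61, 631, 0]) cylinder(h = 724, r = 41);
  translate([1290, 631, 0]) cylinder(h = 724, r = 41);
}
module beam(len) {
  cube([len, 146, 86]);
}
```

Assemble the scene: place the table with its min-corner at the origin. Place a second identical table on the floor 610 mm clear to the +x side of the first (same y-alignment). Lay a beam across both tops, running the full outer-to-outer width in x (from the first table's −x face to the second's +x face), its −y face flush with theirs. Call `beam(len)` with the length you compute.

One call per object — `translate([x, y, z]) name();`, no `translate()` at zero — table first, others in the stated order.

table();
translate([1961, 0, 0]) table();
translate([0, 0, 749]) beam(3312);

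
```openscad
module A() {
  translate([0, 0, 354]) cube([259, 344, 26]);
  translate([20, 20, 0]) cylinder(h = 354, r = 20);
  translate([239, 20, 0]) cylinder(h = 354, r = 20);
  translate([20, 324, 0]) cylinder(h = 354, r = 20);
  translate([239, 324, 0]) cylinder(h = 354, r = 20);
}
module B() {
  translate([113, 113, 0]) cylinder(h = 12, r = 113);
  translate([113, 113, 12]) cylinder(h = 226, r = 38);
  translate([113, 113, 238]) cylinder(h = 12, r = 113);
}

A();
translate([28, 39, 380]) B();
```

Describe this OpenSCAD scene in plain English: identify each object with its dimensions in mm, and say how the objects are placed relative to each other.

A is a four-legged stool. The seat is 259×344 mm, 26 mm thick, top at z = 380 mm. It stands on four round legs, each 40 mm in diameter, from z = 0 to the seat underside, each leg's axis is inset half a diameter from the nearest pair of seat edges (so the leg's bounding box is flush with the corner).

B is a spool: two coaxial disc flanges of radius 113 mm and thickness 12 mm, joined by a core cylinder of radius 38 mm and height 226 mm. The lower flange rests on z = 0 and the three cylinders share a vertical axis.

The spool is on top of the stool.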